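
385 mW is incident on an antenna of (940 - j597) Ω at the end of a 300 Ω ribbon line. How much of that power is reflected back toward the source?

|Γ| = |(640 − j597)/(1240 − j597)| = 0.636
|Γ|² = 0.404
P_refl = |Γ|²·P_inc = 156 mW, P_del = (1 − |Γ|²)·P_inc = 229 mW

P_reflected ≈ 156 mW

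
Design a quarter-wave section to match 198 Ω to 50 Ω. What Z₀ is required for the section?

Z_qwt ≈ 99.5 Ω

Z_qwt = √(Z_0·R_L) = √(50 × 198) = √9900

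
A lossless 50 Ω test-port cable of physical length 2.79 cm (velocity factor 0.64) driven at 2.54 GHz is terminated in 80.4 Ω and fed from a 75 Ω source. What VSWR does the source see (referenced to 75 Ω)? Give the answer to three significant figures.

VSWR ≈ 1.93

λ = v/f = 0.64·c / 2.54 GHz = 0.0756 m
βl = 2π·l/λ = 2π × 0.369 = 133°
tan(βl) = -1.08
Z_in = Z_0·(Z_L + jZ_0·tanβl)/(Z_0 + jZ_L·tanβl) = 43.4 + j21.4 Ω
Γ_s = (Z_in − Z_s)/(Z_in + Z_s) = (-31.6 + j21.4)/(118 + j21.4), |Γ_s| = 0.317
VSWR = (1 + |Γ_s|)/(1 − |Γ_s|)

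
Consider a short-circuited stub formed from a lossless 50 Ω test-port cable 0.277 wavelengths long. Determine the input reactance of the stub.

X_in ≈ -292 Ω (capacitive)

βl = 2π × 0.277 = 99.7°
tan(βl) = -5.84
For a short-circuited stub, Z_in = jZ_0·tan(βl)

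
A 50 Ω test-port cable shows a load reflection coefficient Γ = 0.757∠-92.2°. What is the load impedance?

Z_L ≈ 13.1 − j46.4 Ω

Z_L = Z_0·(1 + Γ)/(1 − Γ) = 50·(0.971 − j0.756)/(1.03 + j0.756)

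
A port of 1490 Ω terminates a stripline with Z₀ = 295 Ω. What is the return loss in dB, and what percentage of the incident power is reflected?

RL ≈ 3.49 dB; 44.8% of incident power reflected

Γ = (1490 − 295)/(1490 + 295) = 0.669
RL = −20·log₁₀(0.669) = 3.49 dB
P_refl/P_inc = |Γ|² = 0.448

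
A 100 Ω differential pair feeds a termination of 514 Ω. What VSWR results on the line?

VSWR ≈ 5.14

Γ = (514 − 100)/(514 + 100) = 0.674
VSWR = (1 + 0.674)/(1 − 0.674)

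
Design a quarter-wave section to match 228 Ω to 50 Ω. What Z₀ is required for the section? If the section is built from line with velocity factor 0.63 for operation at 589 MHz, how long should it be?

Z_qwt ≈ 107 Ω; length ≈ 8.02 cm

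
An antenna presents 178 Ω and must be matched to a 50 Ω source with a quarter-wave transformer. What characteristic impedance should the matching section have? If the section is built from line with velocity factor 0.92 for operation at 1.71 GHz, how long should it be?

Z_qwt ≈ 94.3 Ω; length ≈ 4.04 cm

Z_qwt = √(Z_0·R_L) = √(50 × 178) = √8900
λ = 0.92·c/f = 0.161 m, so l = λ/4 = 0.0404 m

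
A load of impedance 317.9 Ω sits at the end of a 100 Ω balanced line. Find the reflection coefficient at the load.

Γ = 0.521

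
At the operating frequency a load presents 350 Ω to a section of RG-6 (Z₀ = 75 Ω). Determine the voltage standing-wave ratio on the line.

VSWR ≈ 4.67

For a purely resistive load, VSWR = R_L/Z_0 or Z_0/R_L (whichever > 1) = 350/75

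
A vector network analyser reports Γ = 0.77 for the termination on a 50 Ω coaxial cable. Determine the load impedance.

Z_L ≈ 385 Ω

Z_L = Z_0·(1 + Γ)/(1 − Γ) = 50·(1.77)/(0.23)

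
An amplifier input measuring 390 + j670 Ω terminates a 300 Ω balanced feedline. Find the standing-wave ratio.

VSWR ≈ 5.73

Γ = (Z_L − Z_0)/(Z_L + Z_0) = (90 + j670)/(690 + j670)
|Γ| = 676/962 = 0.703
VSWR = (1 + |Γ|)/(1 − |Γ|) = 1.7/0.297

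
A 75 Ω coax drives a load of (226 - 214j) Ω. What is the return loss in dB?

RL ≈ 2.98 dB

Γ = (151 − j214)/(301 − j214), |Γ| = 0.709
RL = −20·log₁₀|Γ| = −20·log₁₀(0.709)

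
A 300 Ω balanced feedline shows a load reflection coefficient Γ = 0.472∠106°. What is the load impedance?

Z_L ≈ 157 + j184 Ω

Z_L = Z_0·(1 + Γ)/(1 − Γ) = 300·(0.87 + j0.454)/(1.13 − j0.454)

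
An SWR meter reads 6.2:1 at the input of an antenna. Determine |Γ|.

|Γ| ≈ 0.722

|Γ| = (S − 1)/(S + 1) = (6.2 − 1)/(6.2 + 1) = 5.2/7.2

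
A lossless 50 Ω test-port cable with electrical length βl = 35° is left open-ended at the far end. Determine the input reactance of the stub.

X_in ≈ -71.4 Ω (capacitive)

tan(βl) = 0.7
For an open-ended stub, Z_in = −jZ_0·cot(βl) = −jZ_0/tan(βl)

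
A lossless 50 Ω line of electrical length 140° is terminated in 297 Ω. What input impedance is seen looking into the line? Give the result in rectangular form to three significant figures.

tan(βl) = tan(140°) = -0.839
Z_in = Z_0·(Z_L + jZ_0·tanβl)/(Z_0 + jZ_L·tanβl)
     = 50·(297 − j42)/(50 − j249)

Z_in ≈ 19.6 + j55.7 Ω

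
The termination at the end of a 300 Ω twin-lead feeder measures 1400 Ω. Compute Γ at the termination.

Γ = (Z_L − Z_0)/(Z_L + Z_0) = (1400 − 300)/(1400 + 300) = 1100/1700

Γ = 0.647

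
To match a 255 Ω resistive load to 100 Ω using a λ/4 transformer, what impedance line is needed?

Z_qwt ≈ 160 Ω

Z_qwt = √(Z_0·R_L) = √(100 × 255) = √25500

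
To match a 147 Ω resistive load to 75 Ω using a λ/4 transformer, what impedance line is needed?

Z_qwt ≈ 105 Ω

Z_qwt = √(Z_0·R_L) = √(75 × 147) = √11020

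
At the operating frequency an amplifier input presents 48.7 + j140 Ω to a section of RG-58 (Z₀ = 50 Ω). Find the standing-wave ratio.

VSWR ≈ 9.95

Γ = (Z_L − Z_0)/(Z_L + Z_0) = (-1.3 + j140)/(98.7 + j140)
|Γ| = 140/171 = 0.817
VSWR = (1 + |Γ|)/(1 − |Γ|) = 1.82/0.183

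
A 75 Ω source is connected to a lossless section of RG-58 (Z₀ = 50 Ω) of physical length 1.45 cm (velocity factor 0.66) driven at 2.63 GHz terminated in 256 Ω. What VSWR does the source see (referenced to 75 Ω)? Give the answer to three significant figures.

λ = v/f = 0.66·c / 2.63 GHz = 0.0753 m
βl = 2π·l/λ = 2π × 0.193 = 69.3°
tan(βl) = 2.65
Z_in = Z_0·(Z_L + jZ_0·tanβl)/(Z_0 + jZ_L·tanβl) = 11.1 − j18 Ω
Γ_s = (Z_in − Z_s)/(Z_in + Z_s) = (-63.9 − j18)/(86.1 − j18), |Γ_s| = 0.755
VSWR = (1 + |Γ_s|)/(1 − |Γ_s|)

VSWR ≈ 7.16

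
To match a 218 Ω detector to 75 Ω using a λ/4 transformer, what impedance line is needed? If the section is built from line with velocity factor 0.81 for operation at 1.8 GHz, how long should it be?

Z_qwt = √(Z_0·R_L) = √(75 × 218) = √16350
λ = 0.81·c/f = 0.135 m, so l = λ/4 = 0.0338 m

Z_qwt ≈ 128 Ω; length ≈ 3.38 cm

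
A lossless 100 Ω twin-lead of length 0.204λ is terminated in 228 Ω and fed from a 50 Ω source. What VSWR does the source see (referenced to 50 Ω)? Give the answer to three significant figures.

βl = 2π × 0.204 = 73.4°
tan(βl) = 3.36
Z_in = Z_0·(Z_L + jZ_0·tanβl)/(Z_0 + jZ_L·tanβl) = 46.9 − j23.6 Ω
Γ_s = (Z_in − Z_s)/(Z_in + Z_s) = (-3.06 − j23.6)/(96.9 − j23.6), |Γ_s| = 0.239
VSWR = (1 + |Γ_s|)/(1 − |Γ_s|)

VSWR ≈ 1.63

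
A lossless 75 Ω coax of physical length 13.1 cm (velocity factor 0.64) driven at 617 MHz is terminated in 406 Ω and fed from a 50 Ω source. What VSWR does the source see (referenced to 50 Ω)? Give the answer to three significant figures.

λ = v/f = 0.64·c / 617 MHz = 0.311 m
βl = 2π·l/λ = 2π × 0.421 = 152°
tan(βl) = -0.542
Z_in = Z_0·(Z_L + jZ_0·tanβl)/(Z_0 + jZ_L·tanβl) = 54.7 + j120 Ω
Γ_s = (Z_in − Z_s)/(Z_in + Z_s) = (4.69 + j120)/(105 + j120), |Γ_s| = 0.754
VSWR = (1 + |Γ_s|)/(1 − |Γ_s|)

VSWR ≈ 7.11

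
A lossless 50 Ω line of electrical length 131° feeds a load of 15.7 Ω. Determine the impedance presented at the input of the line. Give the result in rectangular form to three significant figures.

Z_in ≈ 32.3 − j45.9 Ω

tan(βl) = tan(131°) = -1.15
Z_in = Z_0·(Z_L + jZ_0·tanβl)/(Z_0 + jZ_L·tanβl)
     = 50·(15.7 − j57.5)/(50 − j18.1)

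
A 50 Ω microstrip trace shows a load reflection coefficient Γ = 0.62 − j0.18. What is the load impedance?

Z_L ≈ 165 − j102 Ω

Z_L = Z_0·(1 + Γ)/(1 − Γ) = 50·(1.62 − j0.18)/(0.38 + j0.18)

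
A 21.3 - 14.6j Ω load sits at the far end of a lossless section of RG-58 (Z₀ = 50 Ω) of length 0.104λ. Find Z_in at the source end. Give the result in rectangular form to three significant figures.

Z_in ≈ 21.1 + j13.7 Ω

βl = 2π × 0.104 = 37.4°
tan(βl) = tan(37.4°) = 0.766
Z_in = Z_0·(Z_L + jZ_0·tanβl)/(Z_0 + jZ_L·tanβl)
     = 50·(21.3 + j23.7)/(61.2 + j16.3)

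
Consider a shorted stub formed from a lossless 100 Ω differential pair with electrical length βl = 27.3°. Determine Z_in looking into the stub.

tan(βl) = 0.516
For a shorted stub, Z_in = jZ_0·tan(βl)

Z_in ≈ +j51.6 Ω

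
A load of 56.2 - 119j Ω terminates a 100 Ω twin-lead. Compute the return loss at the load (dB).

Γ = (-43.8 − j119)/(156.2 − j119), |Γ| = 0.646
RL = −20·log₁₀|Γ| = −20·log₁₀(0.646)

RL ≈ 3.8 dB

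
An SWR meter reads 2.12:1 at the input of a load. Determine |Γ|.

|Γ| ≈ 0.359

|Γ| = (S − 1)/(S + 1) = (2.12 − 1)/(2.12 + 1) = 1.12/3.12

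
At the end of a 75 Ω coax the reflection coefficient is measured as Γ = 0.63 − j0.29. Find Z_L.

Z_L = Z_0·(1 + Γ)/(1 − Γ) = 75·(1.63 − j0.29)/(0.37 + j0.29)

Z_L ≈ 176 − j197 Ω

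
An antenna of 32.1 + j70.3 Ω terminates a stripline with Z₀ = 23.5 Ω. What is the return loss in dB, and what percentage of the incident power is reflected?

Γ = (8.6 + j70.3)/(55.6 + j70.3), |Γ| = 0.79
RL = −20·log₁₀(0.79) = 2.05 dB
P_refl/P_inc = |Γ|² = 0.624

RL ≈ 2.05 dB; 62.4% of incident power reflected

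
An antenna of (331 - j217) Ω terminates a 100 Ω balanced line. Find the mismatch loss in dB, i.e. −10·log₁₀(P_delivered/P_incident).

Γ = (231 − j217)/(431 − j217), |Γ| = 0.657
|Γ|² = 0.431, so P_del/P_inc = 1 − |Γ|² = 0.569
ML = −10·log₁₀(1 − |Γ|²)

mismatch loss ≈ 2.45 dB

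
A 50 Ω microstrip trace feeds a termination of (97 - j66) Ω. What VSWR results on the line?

Γ = (Z_L − Z_0)/(Z_L + Z_0) = (47 − j66)/(147 − j66)
|Γ| = 81/161 = 0.503
VSWR = (1 + |Γ|)/(1 − |Γ|) = 1.5/0.497

VSWR ≈ 3.02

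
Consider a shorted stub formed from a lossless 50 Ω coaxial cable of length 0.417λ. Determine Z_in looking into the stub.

Z_in ≈ −j28.7 Ω

βl = 2π × 0.417 = 150°
tan(βl) = -0.575
For a shorted stub, Z_in = jZ_0·tan(βl)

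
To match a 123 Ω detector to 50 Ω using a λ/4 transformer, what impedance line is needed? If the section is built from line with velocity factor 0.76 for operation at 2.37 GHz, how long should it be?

Z_qwt ≈ 78.4 Ω; length ≈ 2.41 cm

Z_qwt = √(Z_0·R_L) = √(50 × 123) = √6150
λ = 0.76·c/f = 0.0962 m, so l = λ/4 = 0.0241 m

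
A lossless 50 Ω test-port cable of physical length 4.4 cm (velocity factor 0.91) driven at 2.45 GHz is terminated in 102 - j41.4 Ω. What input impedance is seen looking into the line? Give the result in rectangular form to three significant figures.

Z_in ≈ 62 + j50.4 Ω

λ = v/f = 0.91·c / 2.45 GHz = 0.111 m
βl = 2π·l/λ = 2π × 0.395 = 142°
tan(βl) = tan(142°) = -0.777
Z_in = Z_0·(Z_L + jZ_0·tanβl)/(Z_0 + jZ_L·tanβl)
     = 50·(102 − j80.2)/(17.8 − j79.3)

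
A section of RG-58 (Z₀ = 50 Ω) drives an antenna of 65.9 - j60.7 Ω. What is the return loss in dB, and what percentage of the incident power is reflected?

Γ = (15.9 − j60.7)/(115.9 − j60.7), |Γ| = 0.48
RL = −20·log₁₀(0.48) = 6.38 dB
P_refl/P_inc = |Γ|² = 0.23

RL ≈ 6.38 dB; 23% of incident power reflected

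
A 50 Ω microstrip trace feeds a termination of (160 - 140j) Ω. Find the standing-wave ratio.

VSWR ≈ 5.79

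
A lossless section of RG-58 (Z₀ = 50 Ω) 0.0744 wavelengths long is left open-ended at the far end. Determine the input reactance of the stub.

βl = 2π × 0.0744 = 26.8°
tan(βl) = 0.505
For an open-ended stub, Z_in = −jZ_0·cot(βl) = −jZ_0/tan(βl)

X_in ≈ -99.1 Ω (capacitive)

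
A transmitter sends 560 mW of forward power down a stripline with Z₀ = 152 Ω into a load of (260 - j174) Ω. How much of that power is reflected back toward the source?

|Γ| = |(108 − j174)/(412 − j174)| = 0.458
|Γ|² = 0.21
P_refl = |Γ|²·P_inc = 117 mW, P_del = (1 − |Γ|²)·P_inc = 443 mW

P_reflected ≈ 117 mW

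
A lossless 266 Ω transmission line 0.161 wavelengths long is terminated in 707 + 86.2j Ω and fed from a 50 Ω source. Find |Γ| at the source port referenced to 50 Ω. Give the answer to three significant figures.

βl = 2π × 0.161 = 58°
tan(βl) = 1.6
Z_in = Z_0·(Z_L + jZ_0·tanβl)/(Z_0 + jZ_L·tanβl) = 138 − j151 Ω
Γ_s = (Z_in − Z_s)/(Z_in + Z_s) = (87.5 − j151)/(188 − j151), |Γ_s| = 0.725

|Γ| ≈ 0.725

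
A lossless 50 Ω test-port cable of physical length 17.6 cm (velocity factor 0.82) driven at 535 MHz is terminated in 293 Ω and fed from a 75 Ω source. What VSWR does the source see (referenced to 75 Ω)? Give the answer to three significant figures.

λ = v/f = 0.82·c / 535 MHz = 0.46 m
βl = 2π·l/λ = 2π × 0.383 = 138°
tan(βl) = -0.907
Z_in = Z_0·(Z_L + jZ_0·tanβl)/(Z_0 + jZ_L·tanβl) = 18.3 + j51.7 Ω
Γ_s = (Z_in − Z_s)/(Z_in + Z_s) = (-56.7 + j51.7)/(93.3 + j51.7), |Γ_s| = 0.72
VSWR = (1 + |Γ_s|)/(1 − |Γ_s|)

VSWR ≈ 6.14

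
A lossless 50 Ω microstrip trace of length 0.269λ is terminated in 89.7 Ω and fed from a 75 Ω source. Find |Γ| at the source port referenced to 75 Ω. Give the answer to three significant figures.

βl = 2π × 0.269 = 96.8°
tan(βl) = -8.34
Z_in = Z_0·(Z_L + jZ_0·tanβl)/(Z_0 + jZ_L·tanβl) = 28.1 + j4.12 Ω
Γ_s = (Z_in − Z_s)/(Z_in + Z_s) = (-46.9 + j4.12)/(103 + j4.12), |Γ_s| = 0.456

|Γ| ≈ 0.456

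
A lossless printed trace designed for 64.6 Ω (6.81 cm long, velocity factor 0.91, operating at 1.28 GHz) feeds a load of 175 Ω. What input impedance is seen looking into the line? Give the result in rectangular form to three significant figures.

Z_in ≈ 28.2 + j25.2 Ω

λ = v/f = 0.91·c / 1.28 GHz = 0.213 m
βl = 2π·l/λ = 2π × 0.319 = 115°
tan(βl) = tan(115°) = -2.15
Z_in = Z_0·(Z_L + jZ_0·tanβl)/(Z_0 + jZ_L·tanβl)
     = 64.6·(175 − j139)/(64.6 − j376)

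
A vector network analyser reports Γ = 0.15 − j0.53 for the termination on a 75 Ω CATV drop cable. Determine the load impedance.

Z_L = Z_0·(1 + Γ)/(1 − Γ) = 75·(1.15 − j0.53)/(0.85 + j0.53)

Z_L ≈ 52.1 − j79.2 Ω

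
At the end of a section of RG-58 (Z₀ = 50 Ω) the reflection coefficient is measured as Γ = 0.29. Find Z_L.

Z_L ≈ 90.8 Ω

Z_L = Z_0·(1 + Γ)/(1 − Γ) = 50·(1.29)/(0.71)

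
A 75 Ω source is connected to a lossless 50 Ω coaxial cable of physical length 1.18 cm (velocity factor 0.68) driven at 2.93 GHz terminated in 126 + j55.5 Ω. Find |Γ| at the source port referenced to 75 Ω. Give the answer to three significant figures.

|Γ| ≈ 0.573

λ = v/f = 0.68·c / 2.93 GHz = 0.0696 m
βl = 2π·l/λ = 2π × 0.169 = 61°
tan(βl) = 1.81
Z_in = Z_0·(Z_L + jZ_0·tanβl)/(Z_0 + jZ_L·tanβl) = 24.7 − j33.2 Ω
Γ_s = (Z_in − Z_s)/(Z_in + Z_s) = (-50.3 − j33.2)/(99.7 − j33.2), |Γ_s| = 0.573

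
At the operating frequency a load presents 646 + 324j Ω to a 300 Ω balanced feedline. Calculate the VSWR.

Γ = (Z_L − Z_0)/(Z_L + Z_0) = (346 + j324)/(946 + j324)
|Γ| = 474/1000 = 0.474
VSWR = (1 + |Γ|)/(1 − |Γ|) = 1.47/0.526

VSWR ≈ 2.8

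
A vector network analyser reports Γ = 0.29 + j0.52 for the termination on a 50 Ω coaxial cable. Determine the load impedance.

Z_L = Z_0·(1 + Γ)/(1 − Γ) = 50·(1.29 + j0.52)/(0.71 − j0.52)

Z_L ≈ 41.7 + j67.1 Ω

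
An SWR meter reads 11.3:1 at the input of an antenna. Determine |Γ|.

|Γ| ≈ 0.837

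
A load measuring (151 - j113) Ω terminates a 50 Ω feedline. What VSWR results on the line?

Γ = (Z_L − Z_0)/(Z_L + Z_0) = (101 − j113)/(201 − j113)
|Γ| = 152/231 = 0.657
VSWR = (1 + |Γ|)/(1 − |Γ|) = 1.66/0.343

VSWR ≈ 4.84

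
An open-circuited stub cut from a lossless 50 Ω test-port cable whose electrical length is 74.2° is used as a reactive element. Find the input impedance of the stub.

Z_in ≈ −j14.1 Ω

tan(βl) = 3.53
For an open-circuited stub, Z_in = −jZ_0·cot(βl) = −jZ_0/tan(βl)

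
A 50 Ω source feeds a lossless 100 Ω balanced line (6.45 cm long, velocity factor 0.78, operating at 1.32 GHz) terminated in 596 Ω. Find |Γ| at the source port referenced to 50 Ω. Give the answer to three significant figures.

λ = v/f = 0.78·c / 1.32 GHz = 0.177 m
βl = 2π·l/λ = 2π × 0.364 = 131°
tan(βl) = -1.15
Z_in = Z_0·(Z_L + jZ_0·tanβl)/(Z_0 + jZ_L·tanβl) = 28.8 + j82.7 Ω
Γ_s = (Z_in − Z_s)/(Z_in + Z_s) = (-21.2 + j82.7)/(78.8 + j82.7), |Γ_s| = 0.747

|Γ| ≈ 0.747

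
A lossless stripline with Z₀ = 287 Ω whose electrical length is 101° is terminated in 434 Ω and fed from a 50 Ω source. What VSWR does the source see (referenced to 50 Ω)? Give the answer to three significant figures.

tan(βl) = -5.14
Z_in = Z_0·(Z_L + jZ_0·tanβl)/(Z_0 + jZ_L·tanβl) = 194 + j30.9 Ω
Γ_s = (Z_in − Z_s)/(Z_in + Z_s) = (144 + j30.9)/(244 + j30.9), |Γ_s| = 0.598
VSWR = (1 + |Γ_s|)/(1 − |Γ_s|)

VSWR ≈ 3.98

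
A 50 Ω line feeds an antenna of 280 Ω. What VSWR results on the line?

For a purely resistive load, VSWR = R_L/Z_0 or Z_0/R_L (whichever > 1) = 280/50

VSWR ≈ 5.6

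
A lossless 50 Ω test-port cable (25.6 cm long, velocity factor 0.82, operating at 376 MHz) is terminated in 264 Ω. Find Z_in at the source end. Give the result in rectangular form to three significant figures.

Z_in ≈ 22.5 + j56.2 Ω

λ = v/f = 0.82·c / 376 MHz = 0.654 m
βl = 2π·l/λ = 2π × 0.391 = 141°
tan(βl) = tan(141°) = -0.814
Z_in = Z_0·(Z_L + jZ_0·tanβl)/(Z_0 + jZ_L·tanβl)
     = 50·(264 − j40.7)/(50 − j215)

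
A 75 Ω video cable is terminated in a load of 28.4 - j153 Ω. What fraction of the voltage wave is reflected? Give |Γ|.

|Γ| ≈ 0.866

Γ = (Z_L − Z_0)/(Z_L + Z_0) = (-46.6 − j153)/(103.4 − j153)
|Γ| = 160/185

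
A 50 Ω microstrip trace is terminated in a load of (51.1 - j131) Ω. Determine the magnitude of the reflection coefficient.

|Γ| ≈ 0.792

Γ = (Z_L − Z_0)/(Z_L + Z_0) = (1.1 − j131)/(101.1 − j131)
|Γ| = 131/165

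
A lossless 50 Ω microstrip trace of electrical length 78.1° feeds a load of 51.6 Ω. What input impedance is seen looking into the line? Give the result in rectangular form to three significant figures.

Z_in ≈ 48.6 − j0.618 Ω

tan(βl) = tan(78.1°) = 4.75
Z_in = Z_0·(Z_L + jZ_0·tanβl)/(Z_0 + jZ_L·tanβl)
     = 50·(51.6 + j237)/(50 + j245)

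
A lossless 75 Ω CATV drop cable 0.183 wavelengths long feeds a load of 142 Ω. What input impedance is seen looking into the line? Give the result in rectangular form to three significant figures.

Z_in ≈ 45 − j22.9 Ω

βl = 2π × 0.183 = 65.9°
tan(βl) = tan(65.9°) = 2.23
Z_in = Z_0·(Z_L + jZ_0·tanβl)/(Z_0 + jZ_L·tanβl)
     = 75·(142 + j168)/(75 + j317)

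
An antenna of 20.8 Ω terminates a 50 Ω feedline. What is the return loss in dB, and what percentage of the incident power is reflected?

Γ = (20.8 − 50)/(20.8 + 50) = -0.412
RL = −20·log₁₀(0.412) = 7.69 dB
P_refl/P_inc = |Γ|² = 0.17

RL ≈ 7.69 dB; 17% of incident power reflected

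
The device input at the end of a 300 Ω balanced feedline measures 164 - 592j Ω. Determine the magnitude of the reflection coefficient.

Γ = (Z_L − Z_0)/(Z_L + Z_0) = (-136 − j592)/(464 − j592)
|Γ| = 607/752

|Γ| ≈ 0.808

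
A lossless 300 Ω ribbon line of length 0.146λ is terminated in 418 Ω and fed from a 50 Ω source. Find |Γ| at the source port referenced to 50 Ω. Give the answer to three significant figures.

|Γ| ≈ 0.707

βl = 2π × 0.146 = 52.6°
tan(βl) = 1.31
Z_in = Z_0·(Z_L + jZ_0·tanβl)/(Z_0 + jZ_L·tanβl) = 262 − j85.5 Ω
Γ_s = (Z_in − Z_s)/(Z_in + Z_s) = (212 − j85.5)/(312 − j85.5), |Γ_s| = 0.707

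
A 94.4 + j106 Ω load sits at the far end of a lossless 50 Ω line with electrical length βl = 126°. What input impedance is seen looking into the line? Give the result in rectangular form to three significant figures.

Z_in ≈ 12.4 + j17.7 Ω

tan(βl) = tan(126°) = -1.38
Z_in = Z_0·(Z_L + jZ_0·tanβl)/(Z_0 + jZ_L·tanβl)
     = 50·(94.4 + j37.2)/(196 − j130)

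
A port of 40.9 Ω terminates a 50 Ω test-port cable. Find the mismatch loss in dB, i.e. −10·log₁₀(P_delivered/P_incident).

Γ = (40.9 − 50)/(40.9 + 50) = -0.1
|Γ|² = 0.01, so P_del/P_inc = 1 − |Γ|² = 0.99
ML = −10·log₁₀(1 − |Γ|²)

mismatch loss ≈ 0.0437 dB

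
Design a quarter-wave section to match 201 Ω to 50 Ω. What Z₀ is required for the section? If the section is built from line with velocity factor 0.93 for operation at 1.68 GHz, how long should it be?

Z_qwt = √(Z_0·R_L) = √(50 × 201) = √10050
λ = 0.93·c/f = 0.166 m, so l = λ/4 = 0.0415 m

Z_qwt ≈ 100 Ω; length ≈ 4.15 cm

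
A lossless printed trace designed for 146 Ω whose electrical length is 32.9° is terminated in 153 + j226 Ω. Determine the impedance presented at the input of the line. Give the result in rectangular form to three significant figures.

Z_in ≈ 472 − j227 Ω

tan(βl) = tan(32.9°) = 0.647
Z_in = Z_0·(Z_L + jZ_0·tanβl)/(Z_0 + jZ_L·tanβl)
     = 146·(153 + j320)/(-0.206 + j99)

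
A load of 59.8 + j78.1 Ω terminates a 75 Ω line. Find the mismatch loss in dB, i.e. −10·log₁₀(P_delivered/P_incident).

Γ = (-15.2 + j78.1)/(134.8 + j78.1), |Γ| = 0.511
|Γ|² = 0.261, so P_del/P_inc = 1 − |Γ|² = 0.739
ML = −10·log₁₀(1 − |Γ|²)

mismatch loss ≈ 1.31 dB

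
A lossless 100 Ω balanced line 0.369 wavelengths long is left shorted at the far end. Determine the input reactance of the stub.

βl = 2π × 0.369 = 133°
tan(βl) = -1.08
For a shorted stub, Z_in = jZ_0·tan(βl)

X_in ≈ -108 Ω (capacitive)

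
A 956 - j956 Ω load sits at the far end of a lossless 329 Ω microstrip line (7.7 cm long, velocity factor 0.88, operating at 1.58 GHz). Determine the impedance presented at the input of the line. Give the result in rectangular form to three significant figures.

λ = v/f = 0.88·c / 1.58 GHz = 0.167 m
βl = 2π·l/λ = 2π × 0.461 = 166°
tan(βl) = tan(166°) = -0.251
Z_in = Z_0·(Z_L + jZ_0·tanβl)/(Z_0 + jZ_L·tanβl)
     = 329·(956 − j1040)/(88.9 − j240)

Z_in ≈ 1680 + j689 Ω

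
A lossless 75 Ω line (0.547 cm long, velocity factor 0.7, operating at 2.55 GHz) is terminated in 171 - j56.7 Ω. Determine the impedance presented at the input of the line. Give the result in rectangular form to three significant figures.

Z_in ≈ 73 − j72.8 Ω

λ = v/f = 0.7·c / 2.55 GHz = 0.0824 m
βl = 2π·l/λ = 2π × 0.0664 = 23.9°
tan(βl) = tan(23.9°) = 0.443
Z_in = Z_0·(Z_L + jZ_0·tanβl)/(Z_0 + jZ_L·tanβl)
     = 75·(171 − j23.4)/(100 + j75.8)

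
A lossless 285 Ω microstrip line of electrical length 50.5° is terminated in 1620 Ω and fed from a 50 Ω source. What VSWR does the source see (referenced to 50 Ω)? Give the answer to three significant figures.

tan(βl) = 1.21
Z_in = Z_0·(Z_L + jZ_0·tanβl)/(Z_0 + jZ_L·tanβl) = 82.5 − j223 Ω
Γ_s = (Z_in − Z_s)/(Z_in + Z_s) = (32.5 − j223)/(132 − j223), |Γ_s| = 0.869
VSWR = (1 + |Γ_s|)/(1 − |Γ_s|)

VSWR ≈ 14.2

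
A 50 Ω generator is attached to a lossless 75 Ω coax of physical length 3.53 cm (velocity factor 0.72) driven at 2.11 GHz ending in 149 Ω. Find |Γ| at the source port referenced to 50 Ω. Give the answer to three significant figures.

λ = v/f = 0.72·c / 2.11 GHz = 0.102 m
βl = 2π·l/λ = 2π × 0.345 = 124°
tan(βl) = -1.47
Z_in = Z_0·(Z_L + jZ_0·tanβl)/(Z_0 + jZ_L·tanβl) = 49.4 + j34 Ω
Γ_s = (Z_in − Z_s)/(Z_in + Z_s) = (-0.642 + j34)/(99.4 + j34), |Γ_s| = 0.324

|Γ| ≈ 0.324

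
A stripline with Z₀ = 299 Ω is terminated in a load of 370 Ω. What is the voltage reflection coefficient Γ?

Γ = (Z_L − Z_0)/(Z_L + Z_0) = (370 − 299)/(370 + 299) = 71/669

Γ = 0.106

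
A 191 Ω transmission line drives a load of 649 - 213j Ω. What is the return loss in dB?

Γ = (458 − j213)/(840 − j213), |Γ| = 0.583
RL = −20·log₁₀|Γ| = −20·log₁₀(0.583)

RL ≈ 4.69 dB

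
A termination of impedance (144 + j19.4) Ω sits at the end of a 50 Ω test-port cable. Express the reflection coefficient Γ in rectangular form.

Γ = (Z_L − Z_0)/(Z_L + Z_0) = (94 + j19.4)/(194 + j19.4)

Γ ≈ 0.49 + j0.051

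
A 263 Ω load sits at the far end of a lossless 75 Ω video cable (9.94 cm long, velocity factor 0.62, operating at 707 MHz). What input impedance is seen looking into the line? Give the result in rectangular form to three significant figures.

Z_in ≈ 40.8 + j65.7 Ω

λ = v/f = 0.62·c / 707 MHz = 0.263 m
βl = 2π·l/λ = 2π × 0.378 = 136°
tan(βl) = tan(136°) = -0.965
Z_in = Z_0·(Z_L + jZ_0·tanβl)/(Z_0 + jZ_L·tanβl)
     = 75·(263 − j72.4)/(75 − j254)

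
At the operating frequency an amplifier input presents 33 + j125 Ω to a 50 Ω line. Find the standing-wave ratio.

VSWR ≈ 11.6

Γ = (Z_L − Z_0)/(Z_L + Z_0) = (-17 + j125)/(83 + j125)
|Γ| = 126/150 = 0.841
VSWR = (1 + |Γ|)/(1 − |Γ|) = 1.84/0.159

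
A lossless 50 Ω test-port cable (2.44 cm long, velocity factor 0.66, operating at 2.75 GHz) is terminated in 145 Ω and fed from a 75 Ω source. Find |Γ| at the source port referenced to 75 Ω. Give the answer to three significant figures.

|Γ| ≈ 0.576

λ = v/f = 0.66·c / 2.75 GHz = 0.072 m
βl = 2π·l/λ = 2π × 0.339 = 122°
tan(βl) = -1.6
Z_in = Z_0·(Z_L + jZ_0·tanβl)/(Z_0 + jZ_L·tanβl) = 22.9 + j26.3 Ω
Γ_s = (Z_in − Z_s)/(Z_in + Z_s) = (-52.1 + j26.3)/(97.9 + j26.3), |Γ_s| = 0.576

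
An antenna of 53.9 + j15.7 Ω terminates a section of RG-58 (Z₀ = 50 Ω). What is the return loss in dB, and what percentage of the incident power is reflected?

RL ≈ 16.3 dB; 2.37% of incident power reflected

Γ = (3.9 + j15.7)/(103.9 + j15.7), |Γ| = 0.154
RL = −20·log₁₀(0.154) = 16.3 dB
P_refl/P_inc = |Γ|² = 0.0237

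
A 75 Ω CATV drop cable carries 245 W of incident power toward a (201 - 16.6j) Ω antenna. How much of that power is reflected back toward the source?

P_reflected ≈ 51.8 W

|Γ| = |(126 − j16.6)/(276 − j16.6)| = 0.46
|Γ|² = 0.211
P_refl = |Γ|²·P_inc = 51.8 W, P_del = (1 − |Γ|²)·P_inc = 193 W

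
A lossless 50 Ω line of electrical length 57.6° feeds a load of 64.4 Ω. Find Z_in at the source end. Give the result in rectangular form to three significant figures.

tan(βl) = tan(57.6°) = 1.58
Z_in = Z_0·(Z_L + jZ_0·tanβl)/(Z_0 + jZ_L·tanβl)
     = 50·(64.4 + j78.8)/(50 + j101)

Z_in ≈ 43.8 − j10.1 Ω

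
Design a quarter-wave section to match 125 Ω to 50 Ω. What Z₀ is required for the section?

Z_qwt ≈ 79.1 Ω

Z_qwt = √(Z_0·R_L) = √(50 × 125) = √6250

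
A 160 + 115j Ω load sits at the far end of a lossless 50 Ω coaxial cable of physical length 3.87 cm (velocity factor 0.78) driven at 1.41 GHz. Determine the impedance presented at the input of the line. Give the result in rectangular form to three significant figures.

Z_in ≈ 10.7 − j12.7 Ω

λ = v/f = 0.78·c / 1.41 GHz = 0.166 m
βl = 2π·l/λ = 2π × 0.233 = 83.9°
tan(βl) = tan(83.9°) = 9.43
Z_in = Z_0·(Z_L + jZ_0·tanβl)/(Z_0 + jZ_L·tanβl)
     = 50·(160 + j587)/(-1030 + j1510)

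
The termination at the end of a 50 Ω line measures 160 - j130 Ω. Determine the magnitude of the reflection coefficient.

|Γ| ≈ 0.689

Γ = (Z_L − Z_0)/(Z_L + Z_0) = (110 − j130)/(210 − j130)
|Γ| = 170/247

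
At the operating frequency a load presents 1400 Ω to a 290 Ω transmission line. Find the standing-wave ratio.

VSWR ≈ 4.83

Γ = (1400 − 290)/(1400 + 290) = 0.657
VSWR = (1 + 0.657)/(1 − 0.657)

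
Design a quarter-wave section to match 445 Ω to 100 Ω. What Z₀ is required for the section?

Z_qwt = √(Z_0·R_L) = √(100 × 445) = √44500

Z_qwt ≈ 211 Ω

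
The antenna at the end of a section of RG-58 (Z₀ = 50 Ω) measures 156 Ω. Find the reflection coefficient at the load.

Γ = 0.515

Γ = (Z_L − Z_0)/(Z_L + Z_0) = (156 − 50)/(156 + 50) = 106/206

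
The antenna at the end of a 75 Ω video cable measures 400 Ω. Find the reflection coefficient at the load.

Γ = 0.684

Γ = (Z_L − Z_0)/(Z_L + Z_0) = (400 − 75)/(400 + 75) = 325/475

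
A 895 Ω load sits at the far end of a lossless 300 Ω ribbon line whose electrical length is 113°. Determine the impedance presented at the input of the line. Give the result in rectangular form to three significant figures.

Z_in ≈ 116 + j111 Ω

tan(βl) = tan(113°) = -2.36
Z_in = Z_0·(Z_L + jZ_0·tanβl)/(Z_0 + jZ_L·tanβl)
     = 300·(895 − j707)/(300 − j2110)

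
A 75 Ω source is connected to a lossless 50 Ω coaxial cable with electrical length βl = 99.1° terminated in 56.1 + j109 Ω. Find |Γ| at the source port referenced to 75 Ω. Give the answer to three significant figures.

tan(βl) = -6.24
Z_in = Z_0·(Z_L + jZ_0·tanβl)/(Z_0 + jZ_L·tanβl) = 8.54 − j9.81 Ω
Γ_s = (Z_in − Z_s)/(Z_in + Z_s) = (-66.5 − j9.81)/(83.5 − j9.81), |Γ_s| = 0.799

|Γ| ≈ 0.799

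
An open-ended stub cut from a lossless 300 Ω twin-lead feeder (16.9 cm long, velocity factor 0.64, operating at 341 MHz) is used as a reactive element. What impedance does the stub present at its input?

Z_in ≈ +j97.8 Ω

λ = v/f = 0.64·c / 341 MHz = 0.563 m
βl = 2π·l/λ = 2π × 0.3 = 108°
tan(βl) = -3.07
For an open-ended stub, Z_in = −jZ_0·cot(βl) = −jZ_0/tan(βl)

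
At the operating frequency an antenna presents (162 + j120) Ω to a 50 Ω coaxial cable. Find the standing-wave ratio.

VSWR ≈ 5.13

Γ = (Z_L − Z_0)/(Z_L + Z_0) = (112 + j120)/(212 + j120)
|Γ| = 164/244 = 0.674
VSWR = (1 + |Γ|)/(1 − |Γ|) = 1.67/0.326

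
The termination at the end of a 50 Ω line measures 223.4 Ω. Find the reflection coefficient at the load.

Γ = 0.634

Γ = (Z_L − Z_0)/(Z_L + Z_0) = (223.4 − 50)/(223.4 + 50) = 173.4/273.4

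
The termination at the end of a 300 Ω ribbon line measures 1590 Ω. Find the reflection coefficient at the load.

Γ = 0.683

Γ = (Z_L − Z_0)/(Z_L + Z_0) = (1590 − 300)/(1590 + 300) = 1290/1890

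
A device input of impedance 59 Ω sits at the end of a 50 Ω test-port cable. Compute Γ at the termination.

Γ = 0.0826

Γ = (Z_L − Z_0)/(Z_L + Z_0) = (59 − 50)/(59 + 50) = 9/109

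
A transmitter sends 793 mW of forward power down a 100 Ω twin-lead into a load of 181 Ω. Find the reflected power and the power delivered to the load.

Γ = (181 − 100)/(181 + 100) = 0.288
|Γ|² = 0.0831
P_refl = |Γ|²·P_inc = 65.9 mW, P_del = (1 − |Γ|²)·P_inc = 727 mW

P_reflected ≈ 65.9 mW; P_delivered ≈ 727 mW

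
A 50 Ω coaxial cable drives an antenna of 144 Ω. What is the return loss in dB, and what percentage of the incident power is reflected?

RL ≈ 6.29 dB; 23.5% of incident power reflected

Γ = (144 − 50)/(144 + 50) = 0.485
RL = −20·log₁₀(0.485) = 6.29 dB
P_refl/P_inc = |Γ|² = 0.235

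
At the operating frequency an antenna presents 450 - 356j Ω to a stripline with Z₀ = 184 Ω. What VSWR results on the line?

Γ = (Z_L − Z_0)/(Z_L + Z_0) = (266 − j356)/(634 − j356)
|Γ| = 444/727 = 0.611
VSWR = (1 + |Γ|)/(1 − |Γ|) = 1.61/0.389

VSWR ≈ 4.14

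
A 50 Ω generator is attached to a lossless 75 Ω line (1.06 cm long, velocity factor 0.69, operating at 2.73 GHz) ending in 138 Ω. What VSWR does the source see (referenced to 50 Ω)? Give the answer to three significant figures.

λ = v/f = 0.69·c / 2.73 GHz = 0.0758 m
βl = 2π·l/λ = 2π × 0.14 = 50.3°
tan(βl) = 1.21
Z_in = Z_0·(Z_L + jZ_0·tanβl)/(Z_0 + jZ_L·tanβl) = 57.2 − j36.4 Ω
Γ_s = (Z_in − Z_s)/(Z_in + Z_s) = (7.18 − j36.4)/(107 − j36.4), |Γ_s| = 0.328
VSWR = (1 + |Γ_s|)/(1 − |Γ_s|)

VSWR ≈ 1.98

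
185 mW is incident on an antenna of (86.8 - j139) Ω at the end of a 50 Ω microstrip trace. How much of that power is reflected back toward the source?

|Γ| = |(36.8 − j139)/(136.8 − j139)| = 0.737
|Γ|² = 0.544
P_refl = |Γ|²·P_inc = 101 mW, P_del = (1 − |Γ|²)·P_inc = 84.4 mW

P_reflected ≈ 101 mW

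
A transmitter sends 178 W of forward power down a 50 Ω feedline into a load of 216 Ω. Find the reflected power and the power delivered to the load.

P_reflected ≈ 69.3 W; P_delivered ≈ 109 W

Γ = (216 − 50)/(216 + 50) = 0.624
|Γ|² = 0.389
P_refl = |Γ|²·P_inc = 69.3 W, P_del = (1 − |Γ|²)·P_inc = 109 W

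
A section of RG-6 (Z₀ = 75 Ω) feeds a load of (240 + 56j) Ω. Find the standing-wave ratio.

VSWR ≈ 3.39

Γ = (Z_L − Z_0)/(Z_L + Z_0) = (165 + j56)/(315 + j56)
|Γ| = 174/320 = 0.545
VSWR = (1 + |Γ|)/(1 − |Γ|) = 1.54/0.455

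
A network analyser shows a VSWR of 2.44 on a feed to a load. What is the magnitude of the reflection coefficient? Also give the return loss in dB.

|Γ| = (S − 1)/(S + 1) = (2.44 − 1)/(2.44 + 1) = 1.44/3.44
RL = −20·log₁₀|Γ| = −20·log₁₀(0.419)

|Γ| ≈ 0.419; return loss ≈ 7.56 dB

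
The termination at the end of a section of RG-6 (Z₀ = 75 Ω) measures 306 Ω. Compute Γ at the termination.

Γ = (Z_L − Z_0)/(Z_L + Z_0) = (306 − 75)/(306 + 75) = 231/381

Γ = 0.606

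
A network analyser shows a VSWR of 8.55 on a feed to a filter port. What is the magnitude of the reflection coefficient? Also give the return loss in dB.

|Γ| = (S − 1)/(S + 1) = (8.55 − 1)/(8.55 + 1) = 7.55/9.55
RL = −20·log₁₀|Γ| = −20·log₁₀(0.791)

|Γ| ≈ 0.791; return loss ≈ 2.04 dB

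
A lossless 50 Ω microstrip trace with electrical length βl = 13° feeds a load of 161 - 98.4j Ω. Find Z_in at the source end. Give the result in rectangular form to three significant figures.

Z_in ≈ 63.6 − j92.2 Ω

tan(βl) = tan(13°) = 0.231
Z_in = Z_0·(Z_L + jZ_0·tanβl)/(Z_0 + jZ_L·tanβl)
     = 50·(161 − j86.9)/(72.7 + j37.2)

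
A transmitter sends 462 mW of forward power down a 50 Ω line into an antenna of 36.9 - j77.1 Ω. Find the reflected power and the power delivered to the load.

|Γ| = |(-13.1 − j77.1)/(86.9 − j77.1)| = 0.673
|Γ|² = 0.453
P_refl = |Γ|²·P_inc = 209 mW, P_del = (1 − |Γ|²)·P_inc = 253 mW

P_reflected ≈ 209 mW; P_delivered ≈ 253 mW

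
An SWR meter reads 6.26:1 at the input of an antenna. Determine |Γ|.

|Γ| = (S − 1)/(S + 1) = (6.26 − 1)/(6.26 + 1) = 5.26/7.26

|Γ| ≈ 0.725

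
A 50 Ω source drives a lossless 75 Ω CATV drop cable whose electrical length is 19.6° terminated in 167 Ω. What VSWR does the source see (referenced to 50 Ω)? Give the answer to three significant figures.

VSWR ≈ 3.16

tan(βl) = 0.356
Z_in = Z_0·(Z_L + jZ_0·tanβl)/(Z_0 + jZ_L·tanβl) = 116 − j64.9 Ω
Γ_s = (Z_in − Z_s)/(Z_in + Z_s) = (65.5 − j64.9)/(166 − j64.9), |Γ_s| = 0.519
VSWR = (1 + |Γ_s|)/(1 − |Γ_s|)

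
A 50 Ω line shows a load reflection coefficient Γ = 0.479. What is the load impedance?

Z_L ≈ 142 Ω

Z_L = Z_0·(1 + Γ)/(1 − Γ) = 50·(1.48)/(0.521)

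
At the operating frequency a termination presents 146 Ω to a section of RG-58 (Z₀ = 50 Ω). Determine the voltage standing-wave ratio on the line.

VSWR ≈ 2.92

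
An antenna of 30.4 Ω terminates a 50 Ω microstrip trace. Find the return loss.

RL ≈ 12.3 dB

Γ = (30.4 − 50)/(30.4 + 50) = -0.244
RL = −20·log₁₀|Γ| = −20·log₁₀(0.244)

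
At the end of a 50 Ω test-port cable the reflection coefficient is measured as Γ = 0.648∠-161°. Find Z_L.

Z_L = Z_0·(1 + Γ)/(1 − Γ) = 50·(0.387 − j0.211)/(1.61 + j0.211)

Z_L ≈ 11 − j7.98 Ω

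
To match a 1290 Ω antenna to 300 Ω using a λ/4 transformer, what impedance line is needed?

Z_qwt ≈ 622 Ω

Z_qwt = √(Z_0·R_L) = √(300 × 1290) = √387000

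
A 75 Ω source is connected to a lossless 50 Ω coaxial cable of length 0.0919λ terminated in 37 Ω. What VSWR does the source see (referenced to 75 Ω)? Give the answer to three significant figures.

βl = 2π × 0.0919 = 33.1°
tan(βl) = 0.651
Z_in = Z_0·(Z_L + jZ_0·tanβl)/(Z_0 + jZ_L·tanβl) = 42.8 + j12 Ω
Γ_s = (Z_in − Z_s)/(Z_in + Z_s) = (-32.2 + j12)/(118 + j12), |Γ_s| = 0.29
VSWR = (1 + |Γ_s|)/(1 − |Γ_s|)

VSWR ≈ 1.82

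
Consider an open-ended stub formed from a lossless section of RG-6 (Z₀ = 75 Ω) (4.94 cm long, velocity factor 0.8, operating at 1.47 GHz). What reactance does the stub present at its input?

λ = v/f = 0.8·c / 1.47 GHz = 0.163 m
βl = 2π·l/λ = 2π × 0.303 = 109°
tan(βl) = -2.92
For an open-ended stub, Z_in = −jZ_0·cot(βl) = −jZ_0/tan(βl)

X_in ≈ 25.7 Ω (inductive)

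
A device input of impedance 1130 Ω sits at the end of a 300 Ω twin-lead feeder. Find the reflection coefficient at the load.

Γ = 0.58

Γ = (Z_L − Z_0)/(Z_L + Z_0) = (1130 − 300)/(1130 + 300) = 830/1430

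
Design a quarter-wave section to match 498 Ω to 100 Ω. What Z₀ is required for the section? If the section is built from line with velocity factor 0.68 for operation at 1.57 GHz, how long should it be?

Z_qwt ≈ 223 Ω; length ≈ 3.25 cm

Z_qwt = √(Z_0·R_L) = √(100 × 498) = √49800
λ = 0.68·c/f = 0.13 m, so l = λ/4 = 0.0325 m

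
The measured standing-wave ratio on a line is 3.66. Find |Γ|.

|Γ| ≈ 0.571

|Γ| = (S − 1)/(S + 1) = (3.66 − 1)/(3.66 + 1) = 2.66/4.66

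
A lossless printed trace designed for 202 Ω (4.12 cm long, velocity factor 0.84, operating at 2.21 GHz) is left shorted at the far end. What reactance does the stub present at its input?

X_in ≈ -240 Ω (capacitive)

λ = v/f = 0.84·c / 2.21 GHz = 0.114 m
βl = 2π·l/λ = 2π × 0.361 = 130°
tan(βl) = -1.19
For a shorted stub, Z_in = jZ_0·tan(βl)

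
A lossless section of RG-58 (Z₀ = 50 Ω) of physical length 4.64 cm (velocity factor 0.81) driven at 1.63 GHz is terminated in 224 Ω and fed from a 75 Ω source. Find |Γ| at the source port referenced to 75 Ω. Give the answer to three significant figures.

|Γ| ≈ 0.723

λ = v/f = 0.81·c / 1.63 GHz = 0.149 m
βl = 2π·l/λ = 2π × 0.311 = 112°
tan(βl) = -2.47
Z_in = Z_0·(Z_L + jZ_0·tanβl)/(Z_0 + jZ_L·tanβl) = 12.9 + j19.1 Ω
Γ_s = (Z_in − Z_s)/(Z_in + Z_s) = (-62.1 + j19.1)/(87.9 + j19.1), |Γ_s| = 0.723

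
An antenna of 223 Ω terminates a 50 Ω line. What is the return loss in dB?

Γ = (223 − 50)/(223 + 50) = 0.634
RL = −20·log₁₀|Γ| = −20·log₁₀(0.634)

RL ≈ 3.96 dB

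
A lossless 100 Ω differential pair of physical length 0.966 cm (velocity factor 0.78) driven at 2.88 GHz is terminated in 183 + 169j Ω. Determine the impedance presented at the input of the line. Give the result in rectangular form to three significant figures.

λ = v/f = 0.78·c / 2.88 GHz = 0.0813 m
βl = 2π·l/λ = 2π × 0.119 = 42.8°
tan(βl) = tan(42.8°) = 0.926
Z_in = Z_0·(Z_L + jZ_0·tanβl)/(Z_0 + jZ_L·tanβl)
     = 100·(183 + j262)/(-56.5 + j169)

Z_in ≈ 107 − j144 Ω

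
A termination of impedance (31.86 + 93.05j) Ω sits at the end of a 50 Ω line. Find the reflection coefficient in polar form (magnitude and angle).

Γ ≈ 0.765 ∠ 52.4°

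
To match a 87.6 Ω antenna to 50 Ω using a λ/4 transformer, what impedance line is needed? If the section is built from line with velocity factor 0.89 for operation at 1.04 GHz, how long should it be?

Z_qwt = √(Z_0·R_L) = √(50 × 87.6) = √4380
λ = 0.89·c/f = 0.257 m, so l = λ/4 = 0.0642 m

Z_qwt ≈ 66.2 Ω; length ≈ 6.42 cm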